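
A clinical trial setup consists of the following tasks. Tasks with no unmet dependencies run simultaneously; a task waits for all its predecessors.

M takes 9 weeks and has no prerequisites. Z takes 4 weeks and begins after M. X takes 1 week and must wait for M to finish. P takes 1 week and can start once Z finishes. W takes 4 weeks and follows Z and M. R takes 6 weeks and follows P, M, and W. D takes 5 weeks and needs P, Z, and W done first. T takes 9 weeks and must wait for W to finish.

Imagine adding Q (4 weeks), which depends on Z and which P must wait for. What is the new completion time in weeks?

26

Originally the project takes 26 weeks.
With Q inserted, P now waits for max(Z, Q).
New critical path: M→Z→W→T = 9+4+4+9 = 26 ⇒ 26 weeks.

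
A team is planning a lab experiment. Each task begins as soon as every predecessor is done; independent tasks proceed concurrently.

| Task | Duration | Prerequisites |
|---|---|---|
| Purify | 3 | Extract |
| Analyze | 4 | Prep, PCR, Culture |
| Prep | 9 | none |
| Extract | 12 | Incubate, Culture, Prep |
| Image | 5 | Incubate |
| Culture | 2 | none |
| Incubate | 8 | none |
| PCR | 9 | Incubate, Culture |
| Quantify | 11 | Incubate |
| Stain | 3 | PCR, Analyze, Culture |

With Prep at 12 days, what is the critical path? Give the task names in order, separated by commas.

Prep, Extract, Purify

Baseline: Prep→Extract→Purify = 9+12+3 = 24 → 24 days.
Since Prep is critical, the +3 change carries straight to that chain (now 27 days).
No other chain overtakes it, so the finish is 27 days.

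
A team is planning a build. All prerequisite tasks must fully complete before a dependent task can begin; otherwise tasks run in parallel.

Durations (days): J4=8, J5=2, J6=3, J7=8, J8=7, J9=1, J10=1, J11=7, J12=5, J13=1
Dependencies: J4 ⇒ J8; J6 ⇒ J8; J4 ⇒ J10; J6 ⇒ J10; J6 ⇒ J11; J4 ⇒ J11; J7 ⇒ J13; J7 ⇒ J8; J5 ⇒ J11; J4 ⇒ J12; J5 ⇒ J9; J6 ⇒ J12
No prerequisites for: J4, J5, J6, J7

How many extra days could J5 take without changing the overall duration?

J4→J8 = 8+7 = 15 sets the makespan at 15 days.
Longest path through J5: 9 days (earliest finish 2, latest finish 8).
So J5 can slip 8 − 2 = 6 days.

6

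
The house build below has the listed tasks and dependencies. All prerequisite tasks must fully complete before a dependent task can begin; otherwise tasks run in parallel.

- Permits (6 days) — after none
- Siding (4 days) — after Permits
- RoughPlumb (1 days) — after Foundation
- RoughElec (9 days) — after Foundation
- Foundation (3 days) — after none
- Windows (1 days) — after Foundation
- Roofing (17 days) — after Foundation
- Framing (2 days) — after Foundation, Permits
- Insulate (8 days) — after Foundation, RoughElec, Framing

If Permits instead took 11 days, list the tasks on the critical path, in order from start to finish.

Permits, Framing, Insulate

As given, the longest chain is Foundation→Roofing = 3+17 = 20, so the finish is 20 days.
Permits has 4 days of float (longest path through it is 16).
The binding chain switches to Permits→Framing→Insulate = 11+2+8 = 21; finish 21 days.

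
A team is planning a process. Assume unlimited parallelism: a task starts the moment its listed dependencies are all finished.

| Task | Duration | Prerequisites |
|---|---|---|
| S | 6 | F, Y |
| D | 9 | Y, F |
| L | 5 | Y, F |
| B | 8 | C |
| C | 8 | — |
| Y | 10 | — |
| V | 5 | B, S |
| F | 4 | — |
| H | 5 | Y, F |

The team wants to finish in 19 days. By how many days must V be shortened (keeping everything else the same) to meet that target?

Current finish: 21 days; target: 19.
V is on every critical path, so each day cut from V cuts the finish by one (this holds down to a finish of 19).
Need 21 − 19 = 2 days off V → V becomes 3 days, finish becomes 19.

2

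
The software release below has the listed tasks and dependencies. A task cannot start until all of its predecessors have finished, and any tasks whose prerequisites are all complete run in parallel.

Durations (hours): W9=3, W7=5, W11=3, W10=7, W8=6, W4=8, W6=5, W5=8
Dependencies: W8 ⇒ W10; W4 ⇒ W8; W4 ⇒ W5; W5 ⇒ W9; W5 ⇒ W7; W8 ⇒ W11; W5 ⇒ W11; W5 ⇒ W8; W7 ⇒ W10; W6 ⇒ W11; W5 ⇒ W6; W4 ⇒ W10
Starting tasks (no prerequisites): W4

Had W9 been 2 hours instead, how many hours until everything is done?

29

As given, the longest chain is W4→W5→W8→W10 = 8+8+6+7 = 29, so the finish is 29 hours.
W9 is off the critical path — its longest chain is 19 hours, giving 10 of slack.
That remains the longest chain; total 29 hours.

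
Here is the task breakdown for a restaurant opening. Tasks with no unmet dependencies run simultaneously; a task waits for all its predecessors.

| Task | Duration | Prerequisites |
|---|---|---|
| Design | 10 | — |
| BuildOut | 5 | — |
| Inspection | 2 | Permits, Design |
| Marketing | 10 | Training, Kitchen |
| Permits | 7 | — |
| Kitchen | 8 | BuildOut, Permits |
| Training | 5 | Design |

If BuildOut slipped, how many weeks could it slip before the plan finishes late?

Critical path: Permits→Kitchen→Marketing = 7+8+10 = 25, so the finish is 25 weeks.
BuildOut finishes as early as 5 and must finish by 7.
Slack of BuildOut = 2 − 0 = 2 weeks.

2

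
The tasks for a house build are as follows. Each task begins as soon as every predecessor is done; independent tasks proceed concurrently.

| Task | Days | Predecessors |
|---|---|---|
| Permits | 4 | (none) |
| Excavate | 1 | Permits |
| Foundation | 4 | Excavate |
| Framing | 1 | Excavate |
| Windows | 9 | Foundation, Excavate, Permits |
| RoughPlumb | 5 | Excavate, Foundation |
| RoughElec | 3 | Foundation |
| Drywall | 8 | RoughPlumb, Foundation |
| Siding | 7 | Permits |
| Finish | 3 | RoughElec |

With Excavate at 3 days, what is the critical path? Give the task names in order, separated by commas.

Permits, Excavate, Foundation, RoughPlumb, Drywall

Baseline: Permits→Excavate→Foundation→RoughPlumb→Drywall = 4+1+4+5+8 = 22 → 22 days.
Excavate lies on that path, so at 3 days the path becomes 24 days.
The critical path is still Permits→Excavate→Foundation→RoughPlumb→Drywall; finish is now 24 days.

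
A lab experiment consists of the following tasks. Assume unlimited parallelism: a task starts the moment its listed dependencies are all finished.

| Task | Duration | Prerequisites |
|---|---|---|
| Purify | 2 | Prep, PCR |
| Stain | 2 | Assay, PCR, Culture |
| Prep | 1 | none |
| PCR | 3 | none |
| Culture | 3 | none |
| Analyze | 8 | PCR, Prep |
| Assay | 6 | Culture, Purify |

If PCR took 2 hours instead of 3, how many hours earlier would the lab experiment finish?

Actual critical path: PCR→Purify→Assay→Stain = 3+2+6+2 = 13 ⇒ 13 hours.
PCR lies on that path, so at 2 hours the path becomes 12 hours.
No other chain overtakes it, so the finish is 12 hours.
Change in finish: 12 − 13 = -1 hours.

1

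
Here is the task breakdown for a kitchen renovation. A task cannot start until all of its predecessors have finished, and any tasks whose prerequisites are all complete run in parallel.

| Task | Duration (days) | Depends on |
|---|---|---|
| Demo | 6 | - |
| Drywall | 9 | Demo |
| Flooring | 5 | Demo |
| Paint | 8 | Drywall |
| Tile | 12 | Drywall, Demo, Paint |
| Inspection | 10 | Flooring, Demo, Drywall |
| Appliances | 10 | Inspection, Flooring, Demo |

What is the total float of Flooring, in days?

4

Critical path: Demo→Drywall→Paint→Tile = 6+9+8+12 = 35, so the finish is 35 days.
The longest chain containing Flooring totals 31 days.
So Flooring can slip 15 − 11 = 4 days.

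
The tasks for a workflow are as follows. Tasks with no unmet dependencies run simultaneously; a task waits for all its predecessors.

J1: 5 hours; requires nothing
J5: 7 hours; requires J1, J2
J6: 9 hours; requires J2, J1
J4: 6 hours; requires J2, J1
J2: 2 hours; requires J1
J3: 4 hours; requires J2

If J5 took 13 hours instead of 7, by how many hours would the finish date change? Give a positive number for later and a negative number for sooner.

Critical path before the change: J1→J2→J6 = 5+2+9 = 16 giving 16 hours.
J5 is off the critical path — its longest chain is 14 hours, giving 2 of slack.
Now J1→J2→J5 = 5+2+13 = 20 is longest, so the finish becomes 20 hours.
Change in finish: 20 − 16 = +4 hours.

4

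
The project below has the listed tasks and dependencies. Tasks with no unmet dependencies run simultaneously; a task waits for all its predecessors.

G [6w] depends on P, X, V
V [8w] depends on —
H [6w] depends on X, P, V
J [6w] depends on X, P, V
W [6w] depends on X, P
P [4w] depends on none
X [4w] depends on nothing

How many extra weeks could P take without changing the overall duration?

Critical path: V→H = 8+6 = 14, so the finish is 14 weeks.
P finishes as early as 4 and must finish by 8.
So P can slip 8 − 4 = 4 weeks.

4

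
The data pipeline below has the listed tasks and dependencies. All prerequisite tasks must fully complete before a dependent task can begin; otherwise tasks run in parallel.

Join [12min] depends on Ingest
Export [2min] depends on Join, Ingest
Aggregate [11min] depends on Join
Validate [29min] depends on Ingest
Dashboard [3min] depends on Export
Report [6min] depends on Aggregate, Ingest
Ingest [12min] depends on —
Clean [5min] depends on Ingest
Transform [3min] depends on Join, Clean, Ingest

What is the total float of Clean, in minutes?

The longest chain is Ingest→Validate = 12+29 = 41; overall finish 41 minutes.
Clean finishes as early as 17 and must finish by 38.
Slack of Clean = 33 − 12 = 21 minutes.

21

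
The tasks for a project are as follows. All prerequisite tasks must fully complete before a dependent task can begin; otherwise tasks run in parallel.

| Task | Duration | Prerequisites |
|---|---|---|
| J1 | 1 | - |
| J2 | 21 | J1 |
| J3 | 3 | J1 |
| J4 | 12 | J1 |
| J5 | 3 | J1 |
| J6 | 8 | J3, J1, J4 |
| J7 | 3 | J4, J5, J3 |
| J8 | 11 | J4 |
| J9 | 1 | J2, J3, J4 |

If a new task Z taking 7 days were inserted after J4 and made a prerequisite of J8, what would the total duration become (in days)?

Originally the schedule takes 24 days.
With Z inserted, J8 now waits for max(J4, Z).
New critical path: J1→J4→Z→J8 = 1+12+7+11 = 31 ⇒ 31 days.

31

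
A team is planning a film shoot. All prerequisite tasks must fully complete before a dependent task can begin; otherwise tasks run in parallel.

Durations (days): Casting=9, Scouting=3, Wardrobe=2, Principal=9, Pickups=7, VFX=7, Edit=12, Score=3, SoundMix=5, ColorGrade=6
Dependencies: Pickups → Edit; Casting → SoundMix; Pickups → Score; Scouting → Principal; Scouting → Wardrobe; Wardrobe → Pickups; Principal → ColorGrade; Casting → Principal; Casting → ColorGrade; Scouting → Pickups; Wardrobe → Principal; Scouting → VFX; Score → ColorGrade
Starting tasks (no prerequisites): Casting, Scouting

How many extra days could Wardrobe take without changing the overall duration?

0

Critical path: Casting→Principal→ColorGrade = 9+9+6 = 24, so the finish is 24 days.
The longest chain containing Wardrobe totals 24 days.
Float = 24 − 24 = 0.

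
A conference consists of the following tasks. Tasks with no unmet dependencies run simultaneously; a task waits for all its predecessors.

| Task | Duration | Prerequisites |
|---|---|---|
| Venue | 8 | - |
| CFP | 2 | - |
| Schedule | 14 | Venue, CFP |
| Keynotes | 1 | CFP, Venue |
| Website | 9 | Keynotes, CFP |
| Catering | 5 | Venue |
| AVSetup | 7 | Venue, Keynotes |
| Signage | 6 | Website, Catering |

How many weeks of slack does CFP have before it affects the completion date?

6

The longest chain is Venue→Keynotes→Website→Signage = 8+1+9+6 = 24; overall finish 24 weeks.
The longest chain containing CFP totals 18 weeks.
Float = 24 − 18 = 6.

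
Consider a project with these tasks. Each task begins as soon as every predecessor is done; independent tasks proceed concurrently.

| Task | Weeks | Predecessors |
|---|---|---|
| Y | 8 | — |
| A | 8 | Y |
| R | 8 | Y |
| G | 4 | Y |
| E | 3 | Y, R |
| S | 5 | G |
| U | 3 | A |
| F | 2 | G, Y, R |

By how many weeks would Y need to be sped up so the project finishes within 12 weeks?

Current finish: 19 weeks; target: 12.
Y is on every critical path, so each week cut from Y cuts the finish by one (this holds down to a finish of 12).
Need 19 − 12 = 7 weeks off Y → Y becomes 1 week, finish becomes 12.

7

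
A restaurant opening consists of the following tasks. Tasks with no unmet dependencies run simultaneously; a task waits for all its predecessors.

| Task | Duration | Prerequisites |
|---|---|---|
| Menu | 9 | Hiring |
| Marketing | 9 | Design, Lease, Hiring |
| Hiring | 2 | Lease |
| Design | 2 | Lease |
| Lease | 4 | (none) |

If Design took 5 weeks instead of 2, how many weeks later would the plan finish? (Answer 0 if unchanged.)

3

Baseline: Lease→Design→Marketing = 4+2+9 = 15 → 15 weeks.
Since Design is critical, the +3 change carries straight to that chain (now 18 weeks).
No other chain overtakes it, so the finish is 18 weeks.
Change in finish: 18 − 15 = +3 weeks.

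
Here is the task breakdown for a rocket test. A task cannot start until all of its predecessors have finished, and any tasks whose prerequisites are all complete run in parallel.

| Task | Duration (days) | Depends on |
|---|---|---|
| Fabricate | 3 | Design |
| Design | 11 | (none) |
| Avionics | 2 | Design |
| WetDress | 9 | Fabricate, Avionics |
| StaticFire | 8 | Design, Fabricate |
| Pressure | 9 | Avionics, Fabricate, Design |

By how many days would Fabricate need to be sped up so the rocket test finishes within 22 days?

1

Current finish: 23 days; target: 22.
Fabricate is on every critical path, so each day cut from Fabricate cuts the finish by one (this holds down to a finish of 22).
Need 23 − 22 = 1 day off Fabricate → Fabricate becomes 2 days, finish becomes 22.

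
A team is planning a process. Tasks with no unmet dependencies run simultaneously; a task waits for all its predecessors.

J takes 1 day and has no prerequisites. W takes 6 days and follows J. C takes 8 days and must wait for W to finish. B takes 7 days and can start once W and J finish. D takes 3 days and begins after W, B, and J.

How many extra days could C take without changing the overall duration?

The longest chain is J→W→B→D = 1+6+7+3 = 17; overall finish 17 days.
The longest chain containing C totals 15 days.
Float = 17 − 15 = 2.

2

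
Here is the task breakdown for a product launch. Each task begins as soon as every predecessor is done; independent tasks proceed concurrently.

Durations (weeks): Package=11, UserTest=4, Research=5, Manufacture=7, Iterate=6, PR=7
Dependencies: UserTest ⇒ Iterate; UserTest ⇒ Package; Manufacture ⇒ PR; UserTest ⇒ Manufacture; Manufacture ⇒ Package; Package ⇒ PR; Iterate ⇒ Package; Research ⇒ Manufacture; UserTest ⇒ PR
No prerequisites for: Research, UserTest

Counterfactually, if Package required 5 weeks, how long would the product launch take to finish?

24

Baseline: Research→Manufacture→Package→PR = 5+7+11+7 = 30 → 30 weeks.
Package lies on that path, so at 5 weeks the path becomes 24 weeks.
The critical path is still Research→Manufacture→Package→PR; finish is now 24 weeks.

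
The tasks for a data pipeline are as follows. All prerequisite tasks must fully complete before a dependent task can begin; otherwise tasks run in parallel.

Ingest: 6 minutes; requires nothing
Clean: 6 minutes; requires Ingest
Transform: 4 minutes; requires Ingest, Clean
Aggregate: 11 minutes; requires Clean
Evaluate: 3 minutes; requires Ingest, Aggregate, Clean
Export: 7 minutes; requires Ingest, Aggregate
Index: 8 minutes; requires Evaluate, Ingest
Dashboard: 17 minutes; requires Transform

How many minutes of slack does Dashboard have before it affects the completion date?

1

Critical path: Ingest→Clean→Aggregate→Evaluate→Index = 6+6+11+3+8 = 34, so the finish is 34 minutes.
The longest chain containing Dashboard totals 33 minutes.
Float = 34 − 33 = 1.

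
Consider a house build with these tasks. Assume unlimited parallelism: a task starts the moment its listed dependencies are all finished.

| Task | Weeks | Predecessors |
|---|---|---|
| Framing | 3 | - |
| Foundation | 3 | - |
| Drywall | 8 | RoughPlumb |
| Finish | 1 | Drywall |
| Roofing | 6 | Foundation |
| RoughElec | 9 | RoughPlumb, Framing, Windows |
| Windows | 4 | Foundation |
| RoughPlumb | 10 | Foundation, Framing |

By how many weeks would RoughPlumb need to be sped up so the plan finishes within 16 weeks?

6

Current finish: 22 weeks; target: 16.
RoughPlumb is on every critical path, so each week cut from RoughPlumb cuts the finish by one (this holds down to a finish of 16).
Need 22 − 16 = 6 weeks off RoughPlumb → RoughPlumb becomes 4 weeks, finish becomes 16.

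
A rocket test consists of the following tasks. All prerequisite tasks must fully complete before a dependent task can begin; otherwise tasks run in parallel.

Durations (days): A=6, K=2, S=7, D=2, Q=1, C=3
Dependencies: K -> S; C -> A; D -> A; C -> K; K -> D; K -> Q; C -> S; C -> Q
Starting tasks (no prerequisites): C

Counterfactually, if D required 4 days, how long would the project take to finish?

15

Actual critical path: C→K→D→A = 3+2+2+6 = 13 ⇒ 13 days.
Since D is critical, the +2 change carries straight to that chain (now 15 days).
No other chain overtakes it, so the finish is 15 days.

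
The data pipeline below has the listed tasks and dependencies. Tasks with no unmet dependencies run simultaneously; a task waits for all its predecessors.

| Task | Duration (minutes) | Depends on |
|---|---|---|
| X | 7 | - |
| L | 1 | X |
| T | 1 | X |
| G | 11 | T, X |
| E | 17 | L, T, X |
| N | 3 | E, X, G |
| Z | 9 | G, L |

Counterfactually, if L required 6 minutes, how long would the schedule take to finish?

Baseline: X→L→E→N = 7+1+17+3 = 28 → 28 minutes.
L is on the critical path; changing it to 6 makes that path 33 minutes.
The critical path is still X→L→E→N; finish is now 33 minutes.

33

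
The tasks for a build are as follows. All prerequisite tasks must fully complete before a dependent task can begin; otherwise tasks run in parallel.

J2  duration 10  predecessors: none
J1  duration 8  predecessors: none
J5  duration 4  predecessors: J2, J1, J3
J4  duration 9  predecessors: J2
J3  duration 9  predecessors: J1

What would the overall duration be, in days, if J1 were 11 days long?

24

Baseline: J1→J3→J5 = 8+9+4 = 21 → 21 days.
J1 is on the critical path; changing it to 11 makes that path 24 days.
The critical path is still J1→J3→J5; finish is now 24 days.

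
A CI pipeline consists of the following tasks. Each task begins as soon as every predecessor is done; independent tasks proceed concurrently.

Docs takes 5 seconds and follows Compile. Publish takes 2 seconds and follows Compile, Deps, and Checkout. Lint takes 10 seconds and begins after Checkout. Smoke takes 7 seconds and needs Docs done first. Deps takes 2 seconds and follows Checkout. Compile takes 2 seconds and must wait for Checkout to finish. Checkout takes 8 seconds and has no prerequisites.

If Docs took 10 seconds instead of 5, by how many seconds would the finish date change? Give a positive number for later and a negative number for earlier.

5

The binding path is Checkout→Compile→Docs→Smoke = 8+2+5+7 = 22; finish at 22 seconds.
Since Docs is critical, the +5 change carries straight to that chain (now 27 seconds).
The critical path is still Checkout→Compile→Docs→Smoke; finish is now 27 seconds.
Change in finish: 27 − 22 = +5 seconds.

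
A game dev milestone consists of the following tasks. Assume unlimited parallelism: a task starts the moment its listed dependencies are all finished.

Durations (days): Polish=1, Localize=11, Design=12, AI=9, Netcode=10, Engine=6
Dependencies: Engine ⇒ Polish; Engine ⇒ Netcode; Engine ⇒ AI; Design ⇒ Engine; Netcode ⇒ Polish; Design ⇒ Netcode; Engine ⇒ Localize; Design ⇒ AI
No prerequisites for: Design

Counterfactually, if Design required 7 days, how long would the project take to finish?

As given, the longest chain is Design→Engine→Netcode→Polish = 12+6+10+1 = 29, so the finish is 29 days.
Since Design is critical, the -5 change carries straight to that chain (now 24 days).
That remains the longest chain; total 24 days.

24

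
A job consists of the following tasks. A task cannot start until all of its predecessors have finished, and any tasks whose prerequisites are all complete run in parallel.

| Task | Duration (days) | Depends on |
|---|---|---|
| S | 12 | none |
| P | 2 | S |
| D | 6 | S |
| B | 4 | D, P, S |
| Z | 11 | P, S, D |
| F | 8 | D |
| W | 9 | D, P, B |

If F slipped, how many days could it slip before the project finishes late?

S→D→B→W = 12+6+4+9 = 31 sets the makespan at 31 days.
Longest path through F: 26 days (earliest finish 26, latest finish 31).
So F can slip 31 − 26 = 5 days.

5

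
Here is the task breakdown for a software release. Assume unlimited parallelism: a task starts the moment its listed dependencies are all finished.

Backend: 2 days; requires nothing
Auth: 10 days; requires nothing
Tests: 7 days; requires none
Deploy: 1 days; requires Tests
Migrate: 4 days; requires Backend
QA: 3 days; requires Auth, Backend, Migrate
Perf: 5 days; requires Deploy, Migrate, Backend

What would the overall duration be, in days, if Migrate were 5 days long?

13

Actual critical path: Auth→QA = 10+3 = 13 ⇒ 13 days.
Migrate has 2 days of float (longest path through it is 11).
The critical path is still Auth→QA; finish is now 13 days.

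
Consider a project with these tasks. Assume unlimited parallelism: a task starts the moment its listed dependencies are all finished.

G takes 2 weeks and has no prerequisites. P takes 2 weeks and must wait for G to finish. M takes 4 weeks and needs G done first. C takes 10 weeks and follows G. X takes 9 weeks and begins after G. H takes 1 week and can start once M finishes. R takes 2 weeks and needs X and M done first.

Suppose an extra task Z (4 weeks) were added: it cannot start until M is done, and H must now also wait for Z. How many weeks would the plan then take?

Originally the plan takes 13 weeks.
With Z inserted, H now waits for max(M, Z).
New critical path: G→X→R = 2+9+2 = 13 ⇒ 13 weeks.

13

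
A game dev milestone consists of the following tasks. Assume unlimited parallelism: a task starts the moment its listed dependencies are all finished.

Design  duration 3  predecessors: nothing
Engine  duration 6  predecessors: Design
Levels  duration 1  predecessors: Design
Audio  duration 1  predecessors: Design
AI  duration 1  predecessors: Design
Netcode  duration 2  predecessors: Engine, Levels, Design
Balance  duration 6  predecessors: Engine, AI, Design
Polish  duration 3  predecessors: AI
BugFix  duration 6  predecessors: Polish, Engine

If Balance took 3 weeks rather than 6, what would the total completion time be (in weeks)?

15

Critical path before the change: Design→Engine→Balance = 3+6+6 = 15 giving 15 weeks.
Balance lies on that path, so at 3 weeks the path becomes 12 weeks.
The binding chain switches to Design→Engine→BugFix = 3+6+6 = 15; finish 15 weeks.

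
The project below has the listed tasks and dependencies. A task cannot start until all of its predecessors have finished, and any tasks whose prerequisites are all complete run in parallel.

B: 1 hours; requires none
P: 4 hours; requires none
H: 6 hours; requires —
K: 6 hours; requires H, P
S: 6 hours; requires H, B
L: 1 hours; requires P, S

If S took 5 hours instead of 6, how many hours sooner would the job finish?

The binding path is H→S→L = 6+6+1 = 13; finish at 13 hours.
S lies on that path, so at 5 hours the path becomes 12 hours.
New critical path: H→K = 6+6 = 12 ⇒ 12 hours.
Change in finish: 12 − 13 = -1 hours.

1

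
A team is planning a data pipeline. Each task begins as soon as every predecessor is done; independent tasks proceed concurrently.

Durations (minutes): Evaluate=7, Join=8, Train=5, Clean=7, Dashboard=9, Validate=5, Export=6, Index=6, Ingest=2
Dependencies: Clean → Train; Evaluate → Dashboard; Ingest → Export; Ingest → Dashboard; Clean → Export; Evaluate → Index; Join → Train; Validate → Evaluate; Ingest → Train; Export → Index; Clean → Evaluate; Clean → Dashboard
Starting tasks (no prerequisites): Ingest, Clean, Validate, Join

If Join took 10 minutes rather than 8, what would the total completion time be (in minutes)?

Actual critical path: Clean→Evaluate→Dashboard = 7+7+9 = 23 ⇒ 23 minutes.
The longest path through Join is only 13 minutes, so Join has float 10.
No other chain overtakes it, so the finish is 23 minutes.

23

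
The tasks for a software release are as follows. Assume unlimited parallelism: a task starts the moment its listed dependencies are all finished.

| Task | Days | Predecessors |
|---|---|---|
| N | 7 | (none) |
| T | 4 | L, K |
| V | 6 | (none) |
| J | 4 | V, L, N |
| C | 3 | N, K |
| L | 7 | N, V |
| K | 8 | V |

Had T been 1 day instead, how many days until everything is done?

Critical path before the change: V→K→T = 6+8+4 = 18 giving 18 days.
T lies on that path, so at 1 day the path becomes 15 days.
New critical path: N→L→J = 7+7+4 = 18 ⇒ 18 days.

18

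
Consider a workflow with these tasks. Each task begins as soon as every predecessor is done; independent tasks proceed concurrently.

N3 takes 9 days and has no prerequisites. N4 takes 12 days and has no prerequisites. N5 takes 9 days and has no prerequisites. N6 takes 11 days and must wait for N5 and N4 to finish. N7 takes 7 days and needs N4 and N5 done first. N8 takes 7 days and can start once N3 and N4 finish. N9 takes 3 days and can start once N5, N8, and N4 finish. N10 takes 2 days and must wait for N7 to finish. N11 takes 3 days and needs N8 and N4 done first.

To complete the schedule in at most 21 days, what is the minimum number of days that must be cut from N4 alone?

2

Current finish: 23 days; target: 21.
N4 is on every critical path, so each day cut from N4 cuts the finish by one (this holds down to a finish of 20).
Need 23 − 21 = 2 days off N4 → N4 becomes 10 days, finish becomes 21.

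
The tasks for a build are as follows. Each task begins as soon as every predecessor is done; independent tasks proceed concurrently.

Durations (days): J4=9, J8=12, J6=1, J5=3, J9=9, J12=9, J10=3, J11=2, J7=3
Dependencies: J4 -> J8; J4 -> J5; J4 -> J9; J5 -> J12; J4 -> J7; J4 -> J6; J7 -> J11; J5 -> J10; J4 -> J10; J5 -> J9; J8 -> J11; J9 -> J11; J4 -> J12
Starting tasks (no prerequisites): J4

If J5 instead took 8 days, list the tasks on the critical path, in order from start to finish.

Actual critical path: J4→J5→J9→J11 = 9+3+9+2 = 23 ⇒ 23 days.
Since J5 is critical, the +5 change carries straight to that chain (now 28 days).
No other chain overtakes it, so the finish is 28 days.

J4, J5, J9, J11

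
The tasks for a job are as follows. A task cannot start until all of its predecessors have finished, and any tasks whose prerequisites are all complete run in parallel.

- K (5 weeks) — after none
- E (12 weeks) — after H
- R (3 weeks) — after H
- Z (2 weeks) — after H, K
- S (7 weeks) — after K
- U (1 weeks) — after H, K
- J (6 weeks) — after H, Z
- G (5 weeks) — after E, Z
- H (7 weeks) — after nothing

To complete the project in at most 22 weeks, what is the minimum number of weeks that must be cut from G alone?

2

Current finish: 24 weeks; target: 22.
G is on every critical path, so each week cut from G cuts the finish by one (this holds down to a finish of 20).
Need 24 − 22 = 2 weeks off G → G becomes 3 weeks, finish becomes 22.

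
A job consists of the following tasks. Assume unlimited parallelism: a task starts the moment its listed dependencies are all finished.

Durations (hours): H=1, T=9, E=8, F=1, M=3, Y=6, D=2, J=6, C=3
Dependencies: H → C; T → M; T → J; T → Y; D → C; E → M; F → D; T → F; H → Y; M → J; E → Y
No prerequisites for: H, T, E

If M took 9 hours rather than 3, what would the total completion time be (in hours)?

24

As given, the longest chain is T→M→J = 9+3+6 = 18, so the finish is 18 hours.
Since M is critical, the +6 change carries straight to that chain (now 24 hours).
No other chain overtakes it, so the finish is 24 hours.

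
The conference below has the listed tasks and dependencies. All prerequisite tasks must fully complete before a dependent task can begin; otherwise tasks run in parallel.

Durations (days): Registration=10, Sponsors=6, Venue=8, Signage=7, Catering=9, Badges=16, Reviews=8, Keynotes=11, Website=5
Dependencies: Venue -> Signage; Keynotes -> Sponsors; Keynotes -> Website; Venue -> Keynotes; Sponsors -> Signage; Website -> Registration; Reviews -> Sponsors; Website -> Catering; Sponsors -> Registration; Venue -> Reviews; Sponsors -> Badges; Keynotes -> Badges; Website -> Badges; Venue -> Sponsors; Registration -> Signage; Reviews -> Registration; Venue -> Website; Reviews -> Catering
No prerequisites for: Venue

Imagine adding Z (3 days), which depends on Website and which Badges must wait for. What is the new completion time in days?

43

Originally the job takes 42 days.
With Z inserted, Badges now waits for max(Sponsors, Keynotes, Website, Z).
New critical path: Venue→Keynotes→Website→Z→Badges = 8+11+5+3+16 = 43 ⇒ 43 days.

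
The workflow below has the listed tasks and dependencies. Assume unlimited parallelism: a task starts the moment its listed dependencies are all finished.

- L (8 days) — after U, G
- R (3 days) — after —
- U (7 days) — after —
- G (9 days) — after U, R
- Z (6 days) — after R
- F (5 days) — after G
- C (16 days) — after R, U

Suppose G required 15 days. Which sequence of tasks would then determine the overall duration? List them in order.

U, G, L

Baseline: U→G→L = 7+9+8 = 24 → 24 days.
G lies on that path, so at 15 days the path becomes 30 days.
That remains the longest chain; total 30 days.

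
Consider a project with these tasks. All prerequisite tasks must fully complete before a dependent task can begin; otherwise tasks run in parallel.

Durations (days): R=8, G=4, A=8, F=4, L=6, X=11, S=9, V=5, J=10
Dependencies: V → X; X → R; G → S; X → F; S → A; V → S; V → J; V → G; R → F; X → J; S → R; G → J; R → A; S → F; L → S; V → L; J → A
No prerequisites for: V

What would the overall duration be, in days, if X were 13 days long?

36

Actual critical path: V→L→S→R→A = 5+6+9+8+8 = 36 ⇒ 36 days.
X has 2 days of float (longest path through it is 34).
That remains the longest chain; total 36 days.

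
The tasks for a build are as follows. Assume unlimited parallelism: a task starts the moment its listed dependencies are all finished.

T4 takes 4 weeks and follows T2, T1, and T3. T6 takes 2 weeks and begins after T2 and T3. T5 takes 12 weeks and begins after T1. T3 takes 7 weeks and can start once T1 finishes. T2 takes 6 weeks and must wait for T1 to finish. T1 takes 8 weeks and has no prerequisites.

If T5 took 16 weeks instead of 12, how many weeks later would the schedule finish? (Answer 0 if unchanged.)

4

As given, the longest chain is T1→T5 = 8+12 = 20, so the finish is 20 weeks.
T5 is on the critical path; changing it to 16 makes that path 24 weeks.
That remains the longest chain; total 24 weeks.
Change in finish: 24 − 20 = +4 weeks.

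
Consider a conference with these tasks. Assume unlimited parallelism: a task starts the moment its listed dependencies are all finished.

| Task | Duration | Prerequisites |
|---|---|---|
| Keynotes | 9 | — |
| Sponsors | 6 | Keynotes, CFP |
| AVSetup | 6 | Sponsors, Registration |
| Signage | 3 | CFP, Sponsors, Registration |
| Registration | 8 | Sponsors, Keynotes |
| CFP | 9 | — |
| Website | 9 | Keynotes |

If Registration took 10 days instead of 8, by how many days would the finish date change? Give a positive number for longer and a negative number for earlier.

As given, the longest chain is CFP→Sponsors→Registration→AVSetup = 9+6+8+6 = 29, so the finish is 29 days.
Registration is on the critical path; changing it to 10 makes that path 31 days.
That remains the longest chain; total 31 days.
Change in finish: 31 − 29 = +2 days.

2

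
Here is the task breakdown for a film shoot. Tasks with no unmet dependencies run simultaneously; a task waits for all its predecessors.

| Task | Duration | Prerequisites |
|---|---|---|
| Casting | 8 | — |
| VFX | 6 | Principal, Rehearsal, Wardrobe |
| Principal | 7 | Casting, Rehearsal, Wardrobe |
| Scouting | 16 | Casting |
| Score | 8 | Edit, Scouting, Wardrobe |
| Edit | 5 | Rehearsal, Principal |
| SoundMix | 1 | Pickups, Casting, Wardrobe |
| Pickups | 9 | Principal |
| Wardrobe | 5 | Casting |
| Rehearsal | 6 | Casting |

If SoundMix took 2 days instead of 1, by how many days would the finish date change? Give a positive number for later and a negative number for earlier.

Baseline: Casting→Rehearsal→Principal→Edit→Score = 8+6+7+5+8 = 34 → 34 days.
SoundMix has 3 days of float (longest path through it is 31).
That remains the longest chain; total 34 days.
Change in finish: 34 − 34 = +0 days.

0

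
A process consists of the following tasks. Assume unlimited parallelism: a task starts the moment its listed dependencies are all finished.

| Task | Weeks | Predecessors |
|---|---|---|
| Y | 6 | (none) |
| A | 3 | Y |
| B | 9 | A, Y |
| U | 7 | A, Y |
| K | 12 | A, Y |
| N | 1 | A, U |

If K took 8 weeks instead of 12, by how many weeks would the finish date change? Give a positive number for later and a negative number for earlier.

Baseline: Y→A→K = 6+3+12 = 21 → 21 weeks.
Since K is critical, the -4 change carries straight to that chain (now 17 weeks).
Now Y→A→B = 6+3+9 = 18 is longest, so the finish becomes 18 weeks.
Change in finish: 18 − 21 = -3 weeks.

-3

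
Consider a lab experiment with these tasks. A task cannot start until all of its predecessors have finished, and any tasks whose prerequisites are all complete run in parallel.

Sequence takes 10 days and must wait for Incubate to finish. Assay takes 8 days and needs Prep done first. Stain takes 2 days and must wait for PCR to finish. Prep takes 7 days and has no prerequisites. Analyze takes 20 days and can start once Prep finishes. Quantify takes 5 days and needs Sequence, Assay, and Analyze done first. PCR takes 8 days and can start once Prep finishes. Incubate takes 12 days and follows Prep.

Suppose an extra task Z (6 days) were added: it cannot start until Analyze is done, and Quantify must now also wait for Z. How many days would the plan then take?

Originally the plan takes 34 days.
With Z inserted, Quantify now waits for max(Sequence, Assay, Analyze, Z).
New critical path: Prep→Analyze→Z→Quantify = 7+20+6+5 = 38 ⇒ 38 days.

38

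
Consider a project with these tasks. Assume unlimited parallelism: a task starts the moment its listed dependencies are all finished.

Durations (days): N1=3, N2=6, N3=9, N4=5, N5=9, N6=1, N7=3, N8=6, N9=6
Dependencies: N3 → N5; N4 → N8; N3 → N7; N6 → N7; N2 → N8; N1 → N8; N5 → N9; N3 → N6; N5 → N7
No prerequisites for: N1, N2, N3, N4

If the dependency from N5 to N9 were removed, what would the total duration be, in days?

21

With the dependency in place, N3→N5→N9 = 9+9+6 = 24 sets the finish at 24 days.
Without N5→N9, N9's earliest start moves from 18 to 0.
The longest chain is now N3→N5→N7 = 9+9+3 = 21, so the job takes 21 days.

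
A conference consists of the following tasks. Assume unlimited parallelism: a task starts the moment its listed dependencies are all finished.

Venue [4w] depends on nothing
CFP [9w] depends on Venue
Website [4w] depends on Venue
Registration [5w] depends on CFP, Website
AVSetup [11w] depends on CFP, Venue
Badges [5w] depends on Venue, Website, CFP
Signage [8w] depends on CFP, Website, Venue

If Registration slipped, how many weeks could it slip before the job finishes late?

6

The longest chain is Venue→CFP→AVSetup = 4+9+11 = 24; overall finish 24 weeks.
Registration finishes as early as 18 and must finish by 24.
Slack of Registration = 19 − 13 = 6 weeks.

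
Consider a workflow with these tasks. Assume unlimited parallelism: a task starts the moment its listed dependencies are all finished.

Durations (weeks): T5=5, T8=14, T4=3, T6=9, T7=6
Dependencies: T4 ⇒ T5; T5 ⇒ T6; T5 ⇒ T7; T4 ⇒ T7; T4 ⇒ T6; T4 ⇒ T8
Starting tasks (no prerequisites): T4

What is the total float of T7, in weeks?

3

Critical path: T4→T5→T6 = 3+5+9 = 17, so the finish is 17 weeks.
The longest chain containing T7 totals 14 weeks.
Slack of T7 = 11 − 8 = 3 weeks.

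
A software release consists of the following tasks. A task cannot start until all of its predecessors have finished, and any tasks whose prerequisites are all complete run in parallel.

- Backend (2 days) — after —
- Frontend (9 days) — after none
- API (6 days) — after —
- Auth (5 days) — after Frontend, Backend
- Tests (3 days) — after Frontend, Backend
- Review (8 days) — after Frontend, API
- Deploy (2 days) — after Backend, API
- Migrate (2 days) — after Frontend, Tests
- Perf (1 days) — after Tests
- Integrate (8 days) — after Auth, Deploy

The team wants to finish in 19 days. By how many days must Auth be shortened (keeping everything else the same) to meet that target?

Current finish: 22 days; target: 19.
Auth is on every critical path, so each day cut from Auth cuts the finish by one (this holds down to a finish of 18).
Need 22 − 19 = 3 days off Auth → Auth becomes 2 days, finish becomes 19.

3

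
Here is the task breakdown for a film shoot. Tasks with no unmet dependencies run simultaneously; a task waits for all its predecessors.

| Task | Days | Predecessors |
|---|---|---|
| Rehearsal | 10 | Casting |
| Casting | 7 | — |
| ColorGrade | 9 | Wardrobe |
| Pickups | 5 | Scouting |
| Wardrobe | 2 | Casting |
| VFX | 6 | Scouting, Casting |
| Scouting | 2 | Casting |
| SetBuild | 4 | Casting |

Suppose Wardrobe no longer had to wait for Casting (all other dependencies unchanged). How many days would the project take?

Original critical path: Casting→Wardrobe→ColorGrade = 7+2+9 = 18 ⇒ 18 days.
Without Casting→Wardrobe, Wardrobe's earliest start moves from 7 to 0.
New critical path: Casting→Rehearsal = 7+10 = 17 ⇒ 17 days.

17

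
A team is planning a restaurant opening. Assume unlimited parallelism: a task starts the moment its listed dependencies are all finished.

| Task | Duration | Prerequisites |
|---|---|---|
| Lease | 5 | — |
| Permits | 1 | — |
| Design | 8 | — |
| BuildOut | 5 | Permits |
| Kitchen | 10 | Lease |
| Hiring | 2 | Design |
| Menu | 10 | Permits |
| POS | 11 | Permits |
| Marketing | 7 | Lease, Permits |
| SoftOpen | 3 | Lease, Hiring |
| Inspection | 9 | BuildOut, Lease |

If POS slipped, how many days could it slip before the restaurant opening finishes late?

Critical path: Lease→Kitchen = 5+10 = 15, so the finish is 15 days.
Longest path through POS: 12 days (earliest finish 12, latest finish 15).
Slack of POS = 4 − 1 = 3 days.

3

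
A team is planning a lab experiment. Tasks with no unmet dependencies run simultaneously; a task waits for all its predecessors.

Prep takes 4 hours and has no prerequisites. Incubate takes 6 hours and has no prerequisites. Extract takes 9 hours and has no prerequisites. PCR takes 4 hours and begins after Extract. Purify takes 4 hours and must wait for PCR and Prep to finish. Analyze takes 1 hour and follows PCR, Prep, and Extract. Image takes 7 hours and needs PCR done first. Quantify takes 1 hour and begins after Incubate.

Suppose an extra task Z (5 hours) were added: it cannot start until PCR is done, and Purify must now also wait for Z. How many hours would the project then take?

22

Originally the project takes 20 hours.
With Z inserted, Purify now waits for max(PCR, Prep, Z).
New critical path: Extract→PCR→Z→Purify = 9+4+5+4 = 22 ⇒ 22 hours.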